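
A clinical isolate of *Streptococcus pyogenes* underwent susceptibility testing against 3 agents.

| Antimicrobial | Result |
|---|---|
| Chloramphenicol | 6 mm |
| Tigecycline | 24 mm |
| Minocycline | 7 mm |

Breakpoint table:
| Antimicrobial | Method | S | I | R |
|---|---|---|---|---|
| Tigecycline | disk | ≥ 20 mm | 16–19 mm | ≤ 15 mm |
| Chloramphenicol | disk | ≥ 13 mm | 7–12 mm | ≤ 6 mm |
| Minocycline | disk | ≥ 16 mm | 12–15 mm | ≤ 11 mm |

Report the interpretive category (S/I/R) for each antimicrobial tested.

R, S, R

Chloramphenicol: 6 mm is ≤ 6 mm ⇒ resistant
Tigecycline 24 mm: ≥ 20 mm → S
Minocycline (7 mm) ≤ 11 mm ⇒ Resistant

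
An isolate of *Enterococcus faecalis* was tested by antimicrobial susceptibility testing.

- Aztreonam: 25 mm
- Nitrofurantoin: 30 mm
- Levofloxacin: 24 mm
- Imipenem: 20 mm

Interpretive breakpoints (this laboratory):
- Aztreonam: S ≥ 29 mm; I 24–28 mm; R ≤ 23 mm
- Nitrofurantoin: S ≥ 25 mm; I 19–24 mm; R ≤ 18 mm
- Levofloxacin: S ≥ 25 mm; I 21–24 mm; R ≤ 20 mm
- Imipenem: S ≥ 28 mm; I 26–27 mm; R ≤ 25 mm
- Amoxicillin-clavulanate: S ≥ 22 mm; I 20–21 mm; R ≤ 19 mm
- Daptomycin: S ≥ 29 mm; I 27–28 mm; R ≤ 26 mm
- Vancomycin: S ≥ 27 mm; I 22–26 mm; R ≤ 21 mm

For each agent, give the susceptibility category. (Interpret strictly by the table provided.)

Aztreonam: 25 mm is in 24–28 mm → I
Nitrofurantoin: 30 mm is ≥ 25 mm — Susceptible
Levofloxacin (24 mm) in 21–24 mm ⇒ I
Imipenem: 20 mm is ≤ 25 mm ⇒ Resistant

I, S, I, R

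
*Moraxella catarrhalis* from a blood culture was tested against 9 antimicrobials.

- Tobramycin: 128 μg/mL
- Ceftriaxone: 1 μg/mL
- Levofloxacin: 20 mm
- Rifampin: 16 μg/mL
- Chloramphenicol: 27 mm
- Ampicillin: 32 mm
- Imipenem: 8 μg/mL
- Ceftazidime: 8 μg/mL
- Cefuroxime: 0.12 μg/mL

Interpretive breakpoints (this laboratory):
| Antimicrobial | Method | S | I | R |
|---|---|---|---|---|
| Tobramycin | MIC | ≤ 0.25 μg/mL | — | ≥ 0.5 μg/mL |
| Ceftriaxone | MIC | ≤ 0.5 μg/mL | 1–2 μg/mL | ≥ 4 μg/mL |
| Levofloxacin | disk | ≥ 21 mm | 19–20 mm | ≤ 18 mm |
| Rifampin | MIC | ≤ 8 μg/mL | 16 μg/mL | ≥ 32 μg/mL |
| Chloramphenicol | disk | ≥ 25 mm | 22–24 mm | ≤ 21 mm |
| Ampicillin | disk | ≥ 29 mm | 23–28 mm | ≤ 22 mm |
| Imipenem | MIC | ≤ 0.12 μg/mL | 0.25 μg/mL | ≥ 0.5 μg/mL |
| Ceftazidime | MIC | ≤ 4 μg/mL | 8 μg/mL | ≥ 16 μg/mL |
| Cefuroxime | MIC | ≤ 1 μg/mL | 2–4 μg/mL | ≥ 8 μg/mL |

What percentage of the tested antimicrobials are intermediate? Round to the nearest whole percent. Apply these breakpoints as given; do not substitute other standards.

Tobramycin: 128 μg/mL is ≥ 0.5 μg/mL ⇒ R
Ceftriaxone: 1 μg/mL is in 1–2 μg/mL ⇒ Intermediate
Levofloxacin 20 mm: in 19–20 mm ⇒ I
Rifampin: 16 μg/mL is = 16 μg/mL — Intermediate
Chloramphenicol: 27 mm is ≥ 25 mm ⇒ S
Ampicillin (32 mm) ≥ 29 mm ⇒ Susceptible
Imipenem 8 μg/mL: ≥ 0.5 μg/mL → Resistant
Ceftazidime: 8 μg/mL is = 8 μg/mL ⇒ Intermediate
Cefuroxime (0.12 μg/mL) ≤ 1 μg/mL — Susceptible
Intermediate: 4/9

44%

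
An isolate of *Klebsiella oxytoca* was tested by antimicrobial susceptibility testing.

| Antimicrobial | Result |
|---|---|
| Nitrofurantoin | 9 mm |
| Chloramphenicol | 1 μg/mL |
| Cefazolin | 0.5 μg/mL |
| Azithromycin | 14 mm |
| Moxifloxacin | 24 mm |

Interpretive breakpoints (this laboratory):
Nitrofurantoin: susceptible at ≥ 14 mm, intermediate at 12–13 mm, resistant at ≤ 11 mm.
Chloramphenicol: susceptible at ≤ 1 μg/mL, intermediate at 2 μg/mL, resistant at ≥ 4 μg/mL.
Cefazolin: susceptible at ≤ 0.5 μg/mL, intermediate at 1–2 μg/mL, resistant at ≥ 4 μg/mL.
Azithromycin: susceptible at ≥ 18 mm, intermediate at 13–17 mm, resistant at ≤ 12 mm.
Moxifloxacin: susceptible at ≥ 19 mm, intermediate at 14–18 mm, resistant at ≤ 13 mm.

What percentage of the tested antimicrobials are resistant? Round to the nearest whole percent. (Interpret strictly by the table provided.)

Nitrofurantoin 9 mm: ≤ 11 mm ⇒ R
Chloramphenicol (1 μg/mL) ≤ 1 μg/mL ⇒ Susceptible
Cefazolin (0.5 μg/mL) ≤ 0.5 μg/mL — Susceptible
Azithromycin: 14 mm is in 13–17 mm ⇒ Intermediate
Moxifloxacin 24 mm: ≥ 19 mm ⇒ susceptible
Resistant: 1/5

20%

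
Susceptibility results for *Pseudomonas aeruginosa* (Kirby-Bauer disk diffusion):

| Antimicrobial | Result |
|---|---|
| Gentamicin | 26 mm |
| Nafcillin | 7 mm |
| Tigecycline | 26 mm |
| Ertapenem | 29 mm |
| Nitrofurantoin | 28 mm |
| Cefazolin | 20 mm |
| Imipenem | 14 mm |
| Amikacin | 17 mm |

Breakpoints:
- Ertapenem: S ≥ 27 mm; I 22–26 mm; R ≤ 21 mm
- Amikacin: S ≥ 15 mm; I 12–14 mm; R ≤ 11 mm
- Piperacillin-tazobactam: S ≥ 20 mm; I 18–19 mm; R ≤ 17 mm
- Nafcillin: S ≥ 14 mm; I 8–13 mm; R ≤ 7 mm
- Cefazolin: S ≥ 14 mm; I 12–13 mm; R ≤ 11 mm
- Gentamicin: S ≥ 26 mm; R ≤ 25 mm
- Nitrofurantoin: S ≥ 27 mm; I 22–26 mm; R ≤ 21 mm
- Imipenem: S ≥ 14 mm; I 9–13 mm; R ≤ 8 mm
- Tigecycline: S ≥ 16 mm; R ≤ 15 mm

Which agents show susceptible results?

gentamicin, tigecycline, ertapenem, nitrofurantoin, cefazolin, imipenem, amikacin

Gentamicin 26 mm: ≥ 26 mm ⇒ Susceptible
Nafcillin 7 mm: ≤ 7 mm — resistant
Tigecycline (26 mm) ≥ 16 mm ⇒ Susceptible
Ertapenem 29 mm: ≥ 27 mm ⇒ S
Nitrofurantoin (28 mm) ≥ 27 mm — S
Cefazolin (20 mm) ≥ 14 mm — Susceptible
Imipenem (14 mm) ≥ 14 mm — S
Amikacin 17 mm: ≥ 15 mm — susceptible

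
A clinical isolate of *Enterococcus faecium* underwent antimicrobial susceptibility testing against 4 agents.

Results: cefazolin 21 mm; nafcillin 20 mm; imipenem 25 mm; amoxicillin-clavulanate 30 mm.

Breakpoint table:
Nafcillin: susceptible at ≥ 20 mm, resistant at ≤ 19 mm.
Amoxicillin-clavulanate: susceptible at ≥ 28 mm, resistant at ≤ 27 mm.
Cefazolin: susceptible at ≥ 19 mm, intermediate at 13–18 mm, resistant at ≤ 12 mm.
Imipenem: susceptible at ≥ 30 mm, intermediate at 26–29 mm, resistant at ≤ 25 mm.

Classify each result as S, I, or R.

S, S, R, S

Cefazolin 21 mm: ≥ 19 mm ⇒ Susceptible
Nafcillin (20 mm) ≥ 20 mm — susceptible
Imipenem 25 mm: ≤ 25 mm — Resistant
Amoxicillin-clavulanate 30 mm: ≥ 28 mm → S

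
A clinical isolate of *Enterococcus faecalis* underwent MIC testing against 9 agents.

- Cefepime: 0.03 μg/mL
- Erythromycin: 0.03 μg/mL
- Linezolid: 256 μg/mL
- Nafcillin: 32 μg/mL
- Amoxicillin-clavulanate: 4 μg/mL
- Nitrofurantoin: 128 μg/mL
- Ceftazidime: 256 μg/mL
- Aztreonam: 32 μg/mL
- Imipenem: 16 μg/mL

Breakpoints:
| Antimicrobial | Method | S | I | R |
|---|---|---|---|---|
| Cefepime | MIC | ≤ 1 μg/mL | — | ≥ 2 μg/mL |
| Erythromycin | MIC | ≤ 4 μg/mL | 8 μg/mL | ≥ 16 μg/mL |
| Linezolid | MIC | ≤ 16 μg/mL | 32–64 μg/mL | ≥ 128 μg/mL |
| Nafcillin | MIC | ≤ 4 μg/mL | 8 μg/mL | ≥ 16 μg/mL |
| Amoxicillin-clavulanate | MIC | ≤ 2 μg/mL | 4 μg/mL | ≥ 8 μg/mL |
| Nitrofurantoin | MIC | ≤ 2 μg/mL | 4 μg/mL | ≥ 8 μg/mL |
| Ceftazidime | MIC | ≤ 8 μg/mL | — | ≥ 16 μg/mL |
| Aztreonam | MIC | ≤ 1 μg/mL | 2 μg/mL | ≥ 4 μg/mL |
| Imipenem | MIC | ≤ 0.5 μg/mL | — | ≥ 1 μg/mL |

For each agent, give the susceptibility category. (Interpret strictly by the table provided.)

Cefepime: 0.03 μg/mL is ≤ 1 μg/mL → S
Erythromycin (0.03 μg/mL) ≤ 4 μg/mL → susceptible
Linezolid (256 μg/mL) ≥ 128 μg/mL — resistant
Nafcillin: 32 μg/mL is ≥ 16 μg/mL — Resistant
Amoxicillin-clavulanate: 4 μg/mL is = 4 μg/mL → intermediate
Nitrofurantoin (128 μg/mL) ≥ 8 μg/mL → R
Ceftazidime (256 μg/mL) ≥ 16 μg/mL ⇒ R
Aztreonam 32 μg/mL: ≥ 4 μg/mL → resistant
Imipenem 16 μg/mL: ≥ 1 μg/mL → Resistant

S, S, R, R, I, R, R, R, R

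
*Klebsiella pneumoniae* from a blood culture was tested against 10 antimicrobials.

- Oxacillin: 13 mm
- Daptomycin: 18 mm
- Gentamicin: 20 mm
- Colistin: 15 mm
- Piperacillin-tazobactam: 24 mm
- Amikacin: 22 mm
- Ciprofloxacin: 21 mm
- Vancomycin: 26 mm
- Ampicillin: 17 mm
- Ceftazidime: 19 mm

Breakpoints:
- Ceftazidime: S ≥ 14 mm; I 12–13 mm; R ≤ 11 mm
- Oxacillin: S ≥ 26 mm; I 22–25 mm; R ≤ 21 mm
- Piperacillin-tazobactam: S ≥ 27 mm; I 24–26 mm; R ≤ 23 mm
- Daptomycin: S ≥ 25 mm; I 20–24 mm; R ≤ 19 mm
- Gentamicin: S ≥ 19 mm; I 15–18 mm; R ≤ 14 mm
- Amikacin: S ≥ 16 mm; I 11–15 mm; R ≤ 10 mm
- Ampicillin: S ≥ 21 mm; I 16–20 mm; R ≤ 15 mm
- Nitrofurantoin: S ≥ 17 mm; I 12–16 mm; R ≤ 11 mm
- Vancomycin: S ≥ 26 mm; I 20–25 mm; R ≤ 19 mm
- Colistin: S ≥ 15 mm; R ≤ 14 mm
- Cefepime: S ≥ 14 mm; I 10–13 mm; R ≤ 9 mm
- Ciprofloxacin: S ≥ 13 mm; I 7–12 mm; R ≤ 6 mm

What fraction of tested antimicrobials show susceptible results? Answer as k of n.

6 of 10

Oxacillin (13 mm) ≤ 21 mm → Resistant
Daptomycin 18 mm: ≤ 19 mm ⇒ resistant
Gentamicin 20 mm: ≥ 19 mm ⇒ Susceptible
Colistin 15 mm: ≥ 15 mm → Susceptible
Piperacillin-tazobactam: 24 mm is in 24–26 mm → Intermediate
Amikacin 22 mm: ≥ 16 mm — susceptible
Ciprofloxacin 21 mm: ≥ 13 mm — susceptible
Vancomycin 26 mm: ≥ 26 mm ⇒ S
Ampicillin: 17 mm is in 16–20 mm — I
Ceftazidime 19 mm: ≥ 14 mm ⇒ S
Susceptible: 6/10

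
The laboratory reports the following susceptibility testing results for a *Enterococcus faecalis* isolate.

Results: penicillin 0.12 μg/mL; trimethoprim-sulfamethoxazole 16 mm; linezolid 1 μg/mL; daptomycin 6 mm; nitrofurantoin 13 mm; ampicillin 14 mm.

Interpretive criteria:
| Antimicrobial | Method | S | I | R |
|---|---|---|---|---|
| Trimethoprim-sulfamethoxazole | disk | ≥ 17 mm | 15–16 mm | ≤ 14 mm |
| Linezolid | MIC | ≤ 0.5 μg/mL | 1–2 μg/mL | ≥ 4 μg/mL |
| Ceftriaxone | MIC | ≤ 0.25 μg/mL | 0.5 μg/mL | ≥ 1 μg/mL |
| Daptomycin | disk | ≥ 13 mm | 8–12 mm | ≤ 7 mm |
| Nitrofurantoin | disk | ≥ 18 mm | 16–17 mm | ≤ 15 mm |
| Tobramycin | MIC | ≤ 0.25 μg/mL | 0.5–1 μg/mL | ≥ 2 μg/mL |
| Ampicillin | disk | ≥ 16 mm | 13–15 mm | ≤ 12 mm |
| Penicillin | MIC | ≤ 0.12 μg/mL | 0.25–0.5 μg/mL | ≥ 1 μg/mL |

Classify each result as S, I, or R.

S, I, I, R, R, I

Penicillin 0.12 μg/mL: ≤ 0.12 μg/mL — susceptible
Trimethoprim-sulfamethoxazole 16 mm: in 15–16 mm — intermediate
Linezolid: 1 μg/mL is in 1–2 μg/mL → I
Daptomycin 6 mm: ≤ 7 mm → R
Nitrofurantoin (13 mm) ≤ 15 mm ⇒ Resistant
Ampicillin (14 mm) in 13–15 mm — intermediate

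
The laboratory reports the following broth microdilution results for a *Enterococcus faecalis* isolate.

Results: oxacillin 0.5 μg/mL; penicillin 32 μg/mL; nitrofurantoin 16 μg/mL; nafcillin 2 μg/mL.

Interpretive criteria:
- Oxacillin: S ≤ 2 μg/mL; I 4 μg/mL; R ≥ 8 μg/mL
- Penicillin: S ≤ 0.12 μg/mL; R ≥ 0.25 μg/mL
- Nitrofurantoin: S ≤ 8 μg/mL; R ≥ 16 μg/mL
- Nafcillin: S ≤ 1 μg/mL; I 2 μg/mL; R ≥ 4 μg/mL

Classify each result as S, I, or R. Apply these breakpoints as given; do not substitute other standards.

S, R, R, I

Oxacillin: 0.5 μg/mL is ≤ 2 μg/mL — Susceptible
Penicillin (32 μg/mL) ≥ 0.25 μg/mL — Resistant
Nitrofurantoin (16 μg/mL) ≥ 16 μg/mL — R
Nafcillin: 2 μg/mL is = 2 μg/mL ⇒ intermediate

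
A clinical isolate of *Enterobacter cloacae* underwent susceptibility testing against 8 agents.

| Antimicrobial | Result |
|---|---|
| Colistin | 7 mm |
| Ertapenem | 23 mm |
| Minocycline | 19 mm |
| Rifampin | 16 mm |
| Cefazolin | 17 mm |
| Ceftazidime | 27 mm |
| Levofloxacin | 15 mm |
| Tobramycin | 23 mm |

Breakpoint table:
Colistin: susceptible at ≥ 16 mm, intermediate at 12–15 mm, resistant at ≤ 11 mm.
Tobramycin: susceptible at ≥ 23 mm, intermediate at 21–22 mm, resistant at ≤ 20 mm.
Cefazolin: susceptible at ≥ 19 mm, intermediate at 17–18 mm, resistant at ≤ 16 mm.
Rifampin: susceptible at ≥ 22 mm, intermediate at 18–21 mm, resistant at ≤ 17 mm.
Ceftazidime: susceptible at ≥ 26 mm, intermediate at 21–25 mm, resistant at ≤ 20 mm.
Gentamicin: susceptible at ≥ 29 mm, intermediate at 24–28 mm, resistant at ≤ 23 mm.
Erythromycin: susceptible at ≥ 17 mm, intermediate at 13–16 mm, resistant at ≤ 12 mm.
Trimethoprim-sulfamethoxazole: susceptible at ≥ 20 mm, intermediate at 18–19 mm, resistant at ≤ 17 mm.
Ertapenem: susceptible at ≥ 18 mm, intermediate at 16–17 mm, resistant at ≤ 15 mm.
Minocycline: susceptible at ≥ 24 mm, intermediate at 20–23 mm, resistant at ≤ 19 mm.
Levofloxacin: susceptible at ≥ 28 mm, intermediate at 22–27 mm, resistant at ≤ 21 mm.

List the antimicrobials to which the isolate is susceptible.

ertapenem, ceftazidime, tobramycin

Colistin 7 mm: ≤ 11 mm — Resistant
Ertapenem (23 mm) ≥ 18 mm → susceptible
Minocycline: 19 mm is ≤ 19 mm → resistant
Rifampin: 16 mm is ≤ 17 mm — Resistant
Cefazolin 17 mm: in 17–18 mm → Intermediate
Ceftazidime 27 mm: ≥ 26 mm — Susceptible
Levofloxacin: 15 mm is ≤ 21 mm → R
Tobramycin 23 mm: ≥ 23 mm ⇒ susceptible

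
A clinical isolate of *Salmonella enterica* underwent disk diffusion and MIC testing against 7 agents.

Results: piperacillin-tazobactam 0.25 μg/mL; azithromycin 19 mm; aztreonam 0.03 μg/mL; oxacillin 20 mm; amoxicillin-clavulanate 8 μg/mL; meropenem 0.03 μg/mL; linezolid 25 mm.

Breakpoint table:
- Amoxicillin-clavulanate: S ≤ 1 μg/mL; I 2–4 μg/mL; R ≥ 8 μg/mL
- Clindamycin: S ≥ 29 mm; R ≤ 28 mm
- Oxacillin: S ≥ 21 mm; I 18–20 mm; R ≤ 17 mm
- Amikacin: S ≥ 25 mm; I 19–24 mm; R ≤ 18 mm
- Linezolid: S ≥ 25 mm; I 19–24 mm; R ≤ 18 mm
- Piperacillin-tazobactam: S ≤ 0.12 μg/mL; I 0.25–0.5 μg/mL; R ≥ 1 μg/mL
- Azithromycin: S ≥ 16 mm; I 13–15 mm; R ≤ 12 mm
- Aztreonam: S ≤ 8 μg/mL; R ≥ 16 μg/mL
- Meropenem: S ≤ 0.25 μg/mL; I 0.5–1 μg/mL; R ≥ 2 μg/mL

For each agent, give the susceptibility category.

Piperacillin-tazobactam: 0.25 μg/mL is in 0.25–0.5 μg/mL — intermediate
Azithromycin: 19 mm is ≥ 16 mm → S
Aztreonam 0.03 μg/mL: ≤ 8 μg/mL — susceptible
Oxacillin 20 mm: in 18–20 mm → Intermediate
Amoxicillin-clavulanate: 8 μg/mL is ≥ 8 μg/mL — Resistant
Meropenem 0.03 μg/mL: ≤ 0.25 μg/mL — susceptible
Linezolid 25 mm: ≥ 25 mm ⇒ S

I, S, S, I, R, S, S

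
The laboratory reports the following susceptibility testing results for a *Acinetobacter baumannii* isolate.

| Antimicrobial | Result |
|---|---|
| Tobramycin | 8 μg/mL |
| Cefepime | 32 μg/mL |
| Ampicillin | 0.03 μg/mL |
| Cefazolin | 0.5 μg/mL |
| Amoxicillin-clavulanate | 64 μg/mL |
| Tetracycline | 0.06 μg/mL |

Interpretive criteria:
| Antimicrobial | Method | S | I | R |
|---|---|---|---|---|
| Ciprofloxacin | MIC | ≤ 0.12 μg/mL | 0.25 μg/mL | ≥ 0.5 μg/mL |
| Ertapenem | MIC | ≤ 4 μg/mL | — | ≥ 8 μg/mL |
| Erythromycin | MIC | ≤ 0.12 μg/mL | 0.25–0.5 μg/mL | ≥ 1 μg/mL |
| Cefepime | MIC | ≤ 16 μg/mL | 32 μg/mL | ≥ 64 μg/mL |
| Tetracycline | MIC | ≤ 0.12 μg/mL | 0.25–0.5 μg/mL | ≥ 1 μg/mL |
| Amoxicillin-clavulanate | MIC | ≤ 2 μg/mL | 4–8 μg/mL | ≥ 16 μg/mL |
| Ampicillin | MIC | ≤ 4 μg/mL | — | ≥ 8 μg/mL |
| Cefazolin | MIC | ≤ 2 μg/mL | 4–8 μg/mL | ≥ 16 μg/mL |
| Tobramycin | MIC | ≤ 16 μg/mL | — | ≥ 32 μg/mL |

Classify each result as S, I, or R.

Tobramycin: 8 μg/mL is ≤ 16 μg/mL — Susceptible
Cefepime 32 μg/mL: = 32 μg/mL → Intermediate
Ampicillin: 0.03 μg/mL is ≤ 4 μg/mL ⇒ S
Cefazolin (0.5 μg/mL) ≤ 2 μg/mL — S
Amoxicillin-clavulanate: 64 μg/mL is ≥ 16 μg/mL ⇒ resistant
Tetracycline: 0.06 μg/mL is ≤ 0.12 μg/mL → susceptible

S, I, S, S, R, S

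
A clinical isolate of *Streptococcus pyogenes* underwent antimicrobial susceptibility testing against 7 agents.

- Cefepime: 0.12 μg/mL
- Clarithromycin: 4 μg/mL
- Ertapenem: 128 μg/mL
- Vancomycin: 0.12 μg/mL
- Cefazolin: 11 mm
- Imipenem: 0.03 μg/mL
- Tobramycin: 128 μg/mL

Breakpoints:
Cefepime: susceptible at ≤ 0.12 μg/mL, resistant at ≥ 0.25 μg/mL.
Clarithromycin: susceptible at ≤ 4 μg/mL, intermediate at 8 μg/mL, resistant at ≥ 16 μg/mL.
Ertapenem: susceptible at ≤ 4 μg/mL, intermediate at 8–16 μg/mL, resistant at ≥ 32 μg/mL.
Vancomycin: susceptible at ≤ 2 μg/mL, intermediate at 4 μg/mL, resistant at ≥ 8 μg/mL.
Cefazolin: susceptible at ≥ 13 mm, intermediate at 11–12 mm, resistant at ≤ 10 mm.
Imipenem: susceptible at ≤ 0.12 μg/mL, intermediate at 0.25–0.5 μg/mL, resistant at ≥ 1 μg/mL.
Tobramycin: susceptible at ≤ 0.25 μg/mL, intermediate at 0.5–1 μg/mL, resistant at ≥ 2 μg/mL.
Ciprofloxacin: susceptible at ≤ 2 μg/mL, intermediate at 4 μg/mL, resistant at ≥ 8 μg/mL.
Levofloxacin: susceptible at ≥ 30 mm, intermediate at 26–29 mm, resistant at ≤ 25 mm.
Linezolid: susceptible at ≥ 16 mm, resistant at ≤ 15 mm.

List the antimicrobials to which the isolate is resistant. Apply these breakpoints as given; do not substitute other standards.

Cefepime: 0.12 μg/mL is ≤ 0.12 μg/mL — S
Clarithromycin (4 μg/mL) ≤ 4 μg/mL → S
Ertapenem (128 μg/mL) ≥ 32 μg/mL → Resistant
Vancomycin: 0.12 μg/mL is ≤ 2 μg/mL → susceptible
Cefazolin (11 mm) in 11–12 mm → intermediate
Imipenem: 0.03 μg/mL is ≤ 0.12 μg/mL ⇒ S
Tobramycin: 128 μg/mL is ≥ 2 μg/mL → resistant

ertapenem, tobramycin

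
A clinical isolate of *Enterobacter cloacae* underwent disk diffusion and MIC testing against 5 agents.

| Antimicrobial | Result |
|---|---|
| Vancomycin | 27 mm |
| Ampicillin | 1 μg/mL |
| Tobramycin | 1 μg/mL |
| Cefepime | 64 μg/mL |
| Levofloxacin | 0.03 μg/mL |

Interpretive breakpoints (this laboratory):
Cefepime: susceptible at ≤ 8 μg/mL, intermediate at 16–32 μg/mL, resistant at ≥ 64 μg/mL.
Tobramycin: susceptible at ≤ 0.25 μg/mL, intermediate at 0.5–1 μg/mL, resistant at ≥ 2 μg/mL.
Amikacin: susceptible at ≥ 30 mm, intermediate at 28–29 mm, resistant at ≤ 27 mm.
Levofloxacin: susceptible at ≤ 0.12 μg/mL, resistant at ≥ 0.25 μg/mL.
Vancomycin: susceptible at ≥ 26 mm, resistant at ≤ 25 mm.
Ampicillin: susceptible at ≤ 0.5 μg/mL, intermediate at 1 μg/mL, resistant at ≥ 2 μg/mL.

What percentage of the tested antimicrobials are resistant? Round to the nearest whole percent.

20%

Vancomycin: 27 mm is ≥ 26 mm — S
Ampicillin 1 μg/mL: = 1 μg/mL — intermediate
Tobramycin (1 μg/mL) in 0.5–1 μg/mL ⇒ intermediate
Cefepime (64 μg/mL) ≥ 64 μg/mL — Resistant
Levofloxacin: 0.03 μg/mL is ≤ 0.12 μg/mL — susceptible
Resistant: 1/5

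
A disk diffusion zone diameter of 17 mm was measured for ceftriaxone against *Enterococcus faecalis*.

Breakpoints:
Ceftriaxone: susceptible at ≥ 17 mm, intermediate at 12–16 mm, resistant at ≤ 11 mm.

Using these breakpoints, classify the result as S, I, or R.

S

Ceftriaxone (17 mm) ≥ 17 mm ⇒ S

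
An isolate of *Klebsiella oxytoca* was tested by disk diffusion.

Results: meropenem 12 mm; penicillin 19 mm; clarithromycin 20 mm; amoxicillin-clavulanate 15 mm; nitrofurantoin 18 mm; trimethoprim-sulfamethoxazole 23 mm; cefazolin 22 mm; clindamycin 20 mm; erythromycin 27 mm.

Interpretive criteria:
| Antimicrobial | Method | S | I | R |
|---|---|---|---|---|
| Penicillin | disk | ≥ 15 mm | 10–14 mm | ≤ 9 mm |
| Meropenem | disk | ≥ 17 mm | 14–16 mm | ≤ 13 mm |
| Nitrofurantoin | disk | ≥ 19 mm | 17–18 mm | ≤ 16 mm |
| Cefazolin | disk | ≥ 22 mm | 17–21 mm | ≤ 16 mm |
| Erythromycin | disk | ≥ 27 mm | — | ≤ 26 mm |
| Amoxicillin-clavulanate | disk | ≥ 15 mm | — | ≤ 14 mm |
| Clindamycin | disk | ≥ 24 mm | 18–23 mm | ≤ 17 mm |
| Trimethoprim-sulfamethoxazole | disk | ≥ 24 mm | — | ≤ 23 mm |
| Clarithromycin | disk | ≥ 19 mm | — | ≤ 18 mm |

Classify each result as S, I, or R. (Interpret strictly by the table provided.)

R, S, S, S, I, R, S, I, S

Meropenem: 12 mm is ≤ 13 mm → Resistant
Penicillin 19 mm: ≥ 15 mm — susceptible
Clarithromycin 20 mm: ≥ 19 mm ⇒ S
Amoxicillin-clavulanate: 15 mm is ≥ 15 mm → susceptible
Nitrofurantoin 18 mm: in 17–18 mm ⇒ I
Trimethoprim-sulfamethoxazole: 23 mm is ≤ 23 mm → R
Cefazolin 22 mm: ≥ 22 mm → S
Clindamycin 20 mm: in 18–23 mm → I
Erythromycin: 27 mm is ≥ 27 mm ⇒ S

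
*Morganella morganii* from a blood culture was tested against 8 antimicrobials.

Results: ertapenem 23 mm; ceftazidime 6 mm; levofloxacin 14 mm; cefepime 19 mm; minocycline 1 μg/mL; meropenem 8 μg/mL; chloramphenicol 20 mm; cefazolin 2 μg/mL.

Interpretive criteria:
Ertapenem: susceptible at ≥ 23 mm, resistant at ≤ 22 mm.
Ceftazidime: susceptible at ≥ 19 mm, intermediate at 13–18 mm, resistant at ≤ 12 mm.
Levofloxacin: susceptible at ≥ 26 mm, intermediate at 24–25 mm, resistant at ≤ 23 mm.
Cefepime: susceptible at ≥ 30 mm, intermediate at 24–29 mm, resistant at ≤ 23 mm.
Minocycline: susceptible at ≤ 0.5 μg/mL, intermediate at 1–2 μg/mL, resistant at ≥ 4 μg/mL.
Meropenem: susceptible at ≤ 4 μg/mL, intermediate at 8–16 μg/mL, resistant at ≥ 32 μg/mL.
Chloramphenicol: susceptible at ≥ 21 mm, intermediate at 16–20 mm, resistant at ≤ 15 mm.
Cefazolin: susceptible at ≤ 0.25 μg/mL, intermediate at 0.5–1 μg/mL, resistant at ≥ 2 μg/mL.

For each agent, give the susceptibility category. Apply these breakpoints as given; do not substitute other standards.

S, R, R, R, I, I, I, R

Ertapenem: 23 mm is ≥ 23 mm → susceptible
Ceftazidime 6 mm: ≤ 12 mm → R
Levofloxacin: 14 mm is ≤ 23 mm ⇒ resistant
Cefepime (19 mm) ≤ 23 mm — Resistant
Minocycline 1 μg/mL: in 1–2 μg/mL — I
Meropenem: 8 μg/mL is in 8–16 μg/mL — I
Chloramphenicol 20 mm: in 16–20 mm ⇒ I
Cefazolin (2 μg/mL) ≥ 2 μg/mL — Resistant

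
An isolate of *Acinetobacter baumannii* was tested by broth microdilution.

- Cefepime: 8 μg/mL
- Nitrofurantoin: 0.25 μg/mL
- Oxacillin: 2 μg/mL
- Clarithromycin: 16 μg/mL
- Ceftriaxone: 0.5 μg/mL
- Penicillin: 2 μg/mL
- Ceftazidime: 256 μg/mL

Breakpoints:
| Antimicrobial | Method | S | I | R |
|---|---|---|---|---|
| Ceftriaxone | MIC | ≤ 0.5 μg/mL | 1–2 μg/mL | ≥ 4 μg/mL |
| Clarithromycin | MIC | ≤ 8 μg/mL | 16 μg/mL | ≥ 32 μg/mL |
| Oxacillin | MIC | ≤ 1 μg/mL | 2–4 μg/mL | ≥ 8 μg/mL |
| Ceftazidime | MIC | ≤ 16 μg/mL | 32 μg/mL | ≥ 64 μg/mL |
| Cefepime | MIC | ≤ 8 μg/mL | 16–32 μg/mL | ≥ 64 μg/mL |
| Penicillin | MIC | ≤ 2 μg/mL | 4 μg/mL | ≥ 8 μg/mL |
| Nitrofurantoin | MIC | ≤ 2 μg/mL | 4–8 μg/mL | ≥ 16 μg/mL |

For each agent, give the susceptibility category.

S, S, I, I, S, S, R

Cefepime 8 μg/mL: ≤ 8 μg/mL — Susceptible
Nitrofurantoin 0.25 μg/mL: ≤ 2 μg/mL — S
Oxacillin (2 μg/mL) in 2–4 μg/mL → I
Clarithromycin (16 μg/mL) = 16 μg/mL — I
Ceftriaxone (0.5 μg/mL) ≤ 0.5 μg/mL ⇒ S
Penicillin (2 μg/mL) ≤ 2 μg/mL → Susceptible
Ceftazidime: 256 μg/mL is ≥ 64 μg/mL ⇒ Resistant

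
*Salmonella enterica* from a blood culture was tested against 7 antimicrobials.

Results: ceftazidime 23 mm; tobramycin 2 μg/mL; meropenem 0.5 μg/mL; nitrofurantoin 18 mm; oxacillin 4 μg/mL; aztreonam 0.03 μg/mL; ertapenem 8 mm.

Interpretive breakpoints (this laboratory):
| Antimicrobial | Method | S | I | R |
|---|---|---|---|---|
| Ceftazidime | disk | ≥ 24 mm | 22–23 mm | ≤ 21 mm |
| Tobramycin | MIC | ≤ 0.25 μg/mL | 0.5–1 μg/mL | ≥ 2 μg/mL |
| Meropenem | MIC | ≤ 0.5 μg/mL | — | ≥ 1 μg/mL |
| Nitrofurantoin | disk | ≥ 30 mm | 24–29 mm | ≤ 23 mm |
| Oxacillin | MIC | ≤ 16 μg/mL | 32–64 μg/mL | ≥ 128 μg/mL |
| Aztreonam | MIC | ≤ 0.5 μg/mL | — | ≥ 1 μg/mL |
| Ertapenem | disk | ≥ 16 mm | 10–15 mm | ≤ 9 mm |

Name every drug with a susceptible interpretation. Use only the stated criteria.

meropenem, oxacillin, aztreonam

Ceftazidime (23 mm) in 22–23 mm → intermediate
Tobramycin: 2 μg/mL is ≥ 2 μg/mL — resistant
Meropenem 0.5 μg/mL: ≤ 0.5 μg/mL → Susceptible
Nitrofurantoin 18 mm: ≤ 23 mm — Resistant
Oxacillin 4 μg/mL: ≤ 16 μg/mL ⇒ Susceptible
Aztreonam 0.03 μg/mL: ≤ 0.5 μg/mL → Susceptible
Ertapenem (8 mm) ≤ 9 mm ⇒ resistant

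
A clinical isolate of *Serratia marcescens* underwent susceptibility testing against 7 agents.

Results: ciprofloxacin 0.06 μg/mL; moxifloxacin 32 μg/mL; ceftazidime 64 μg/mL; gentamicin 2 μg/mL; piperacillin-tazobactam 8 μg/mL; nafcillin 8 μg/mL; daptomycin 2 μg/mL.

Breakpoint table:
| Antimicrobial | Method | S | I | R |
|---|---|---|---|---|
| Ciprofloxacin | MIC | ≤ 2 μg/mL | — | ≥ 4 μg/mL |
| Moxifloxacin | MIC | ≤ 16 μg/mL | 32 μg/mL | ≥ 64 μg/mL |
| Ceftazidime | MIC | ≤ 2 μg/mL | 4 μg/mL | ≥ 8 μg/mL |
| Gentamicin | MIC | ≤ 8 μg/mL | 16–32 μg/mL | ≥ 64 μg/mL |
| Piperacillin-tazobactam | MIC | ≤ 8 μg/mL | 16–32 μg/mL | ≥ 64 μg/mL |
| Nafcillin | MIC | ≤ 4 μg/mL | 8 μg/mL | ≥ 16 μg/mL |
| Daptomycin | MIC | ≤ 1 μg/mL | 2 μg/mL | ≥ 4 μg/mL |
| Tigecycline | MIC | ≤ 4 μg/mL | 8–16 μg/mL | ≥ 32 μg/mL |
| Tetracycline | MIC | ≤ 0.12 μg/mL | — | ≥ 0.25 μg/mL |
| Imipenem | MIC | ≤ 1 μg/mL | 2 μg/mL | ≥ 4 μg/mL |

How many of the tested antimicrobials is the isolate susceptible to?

3

Ciprofloxacin 0.06 μg/mL: ≤ 2 μg/mL ⇒ S
Moxifloxacin (32 μg/mL) = 32 μg/mL ⇒ intermediate
Ceftazidime: 64 μg/mL is ≥ 8 μg/mL — Resistant
Gentamicin 2 μg/mL: ≤ 8 μg/mL ⇒ S
Piperacillin-tazobactam: 8 μg/mL is ≤ 8 μg/mL — Susceptible
Nafcillin: 8 μg/mL is = 8 μg/mL ⇒ intermediate
Daptomycin 2 μg/mL: = 2 μg/mL ⇒ I
Susceptible: 3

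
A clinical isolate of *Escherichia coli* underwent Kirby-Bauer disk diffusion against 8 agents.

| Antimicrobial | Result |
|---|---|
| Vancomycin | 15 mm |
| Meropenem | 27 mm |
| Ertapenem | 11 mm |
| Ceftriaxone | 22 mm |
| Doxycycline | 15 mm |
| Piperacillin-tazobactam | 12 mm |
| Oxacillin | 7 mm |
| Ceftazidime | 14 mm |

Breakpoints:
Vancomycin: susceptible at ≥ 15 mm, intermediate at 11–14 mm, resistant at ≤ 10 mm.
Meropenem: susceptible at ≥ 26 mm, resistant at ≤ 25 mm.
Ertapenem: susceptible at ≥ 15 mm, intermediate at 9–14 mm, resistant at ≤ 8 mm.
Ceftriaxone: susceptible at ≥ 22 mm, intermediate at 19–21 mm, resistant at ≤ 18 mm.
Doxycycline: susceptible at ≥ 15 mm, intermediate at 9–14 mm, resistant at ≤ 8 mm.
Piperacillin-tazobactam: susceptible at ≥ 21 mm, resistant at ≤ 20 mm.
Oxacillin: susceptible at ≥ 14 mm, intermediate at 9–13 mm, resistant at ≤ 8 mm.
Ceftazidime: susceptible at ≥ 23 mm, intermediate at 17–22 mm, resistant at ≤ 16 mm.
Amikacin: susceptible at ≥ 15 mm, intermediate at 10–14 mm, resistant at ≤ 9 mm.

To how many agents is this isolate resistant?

Vancomycin: 15 mm is ≥ 15 mm ⇒ susceptible
Meropenem: 27 mm is ≥ 26 mm ⇒ Susceptible
Ertapenem: 11 mm is in 9–14 mm — intermediate
Ceftriaxone (22 mm) ≥ 22 mm ⇒ Susceptible
Doxycycline 15 mm: ≥ 15 mm → Susceptible
Piperacillin-tazobactam (12 mm) ≤ 20 mm → R
Oxacillin: 7 mm is ≤ 8 mm ⇒ resistant
Ceftazidime 14 mm: ≤ 16 mm — resistant
Resistant: 3

3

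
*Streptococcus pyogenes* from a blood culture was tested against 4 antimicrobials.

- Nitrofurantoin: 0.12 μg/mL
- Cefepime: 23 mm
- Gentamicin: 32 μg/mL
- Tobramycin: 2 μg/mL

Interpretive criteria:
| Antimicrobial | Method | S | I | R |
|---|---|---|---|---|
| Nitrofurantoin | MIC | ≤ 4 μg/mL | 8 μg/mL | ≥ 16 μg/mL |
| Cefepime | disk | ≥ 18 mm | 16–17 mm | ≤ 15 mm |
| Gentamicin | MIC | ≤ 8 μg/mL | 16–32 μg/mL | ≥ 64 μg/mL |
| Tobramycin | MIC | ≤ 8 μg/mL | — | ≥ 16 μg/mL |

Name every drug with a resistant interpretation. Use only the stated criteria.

none

Nitrofurantoin 0.12 μg/mL: ≤ 4 μg/mL → susceptible
Cefepime (23 mm) ≥ 18 mm ⇒ S
Gentamicin (32 μg/mL) in 16–32 μg/mL → intermediate
Tobramycin 2 μg/mL: ≤ 8 μg/mL ⇒ S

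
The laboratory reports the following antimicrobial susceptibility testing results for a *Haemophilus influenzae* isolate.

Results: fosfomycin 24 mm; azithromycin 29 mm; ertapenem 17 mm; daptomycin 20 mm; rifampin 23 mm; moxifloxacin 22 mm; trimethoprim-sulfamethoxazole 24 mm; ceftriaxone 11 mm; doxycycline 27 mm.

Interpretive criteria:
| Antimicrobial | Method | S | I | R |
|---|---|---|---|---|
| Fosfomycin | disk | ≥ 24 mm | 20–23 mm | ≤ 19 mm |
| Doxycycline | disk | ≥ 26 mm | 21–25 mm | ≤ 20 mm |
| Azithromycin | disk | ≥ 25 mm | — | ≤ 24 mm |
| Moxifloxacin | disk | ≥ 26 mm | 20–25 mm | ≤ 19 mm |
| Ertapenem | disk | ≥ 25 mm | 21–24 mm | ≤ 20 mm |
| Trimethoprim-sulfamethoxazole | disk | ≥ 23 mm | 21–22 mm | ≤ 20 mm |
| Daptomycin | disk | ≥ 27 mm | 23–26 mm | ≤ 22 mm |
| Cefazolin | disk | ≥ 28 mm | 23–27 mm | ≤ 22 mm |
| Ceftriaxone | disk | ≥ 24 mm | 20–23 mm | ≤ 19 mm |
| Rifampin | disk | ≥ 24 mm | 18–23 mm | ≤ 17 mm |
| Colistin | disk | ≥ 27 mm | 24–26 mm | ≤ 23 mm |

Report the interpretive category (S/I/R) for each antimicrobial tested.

Fosfomycin 24 mm: ≥ 24 mm — susceptible
Azithromycin: 29 mm is ≥ 25 mm → Susceptible
Ertapenem 17 mm: ≤ 20 mm — Resistant
Daptomycin: 20 mm is ≤ 22 mm — Resistant
Rifampin: 23 mm is in 18–23 mm ⇒ I
Moxifloxacin (22 mm) in 20–25 mm ⇒ Intermediate
Trimethoprim-sulfamethoxazole: 24 mm is ≥ 23 mm → susceptible
Ceftriaxone (11 mm) ≤ 19 mm — Resistant
Doxycycline (27 mm) ≥ 26 mm ⇒ susceptible

S, S, R, R, I, I, S, R, S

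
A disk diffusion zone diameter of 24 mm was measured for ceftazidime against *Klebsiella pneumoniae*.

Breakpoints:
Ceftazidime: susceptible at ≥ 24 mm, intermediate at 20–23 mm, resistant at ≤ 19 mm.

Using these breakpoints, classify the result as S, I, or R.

Ceftazidime 24 mm: ≥ 24 mm ⇒ Susceptible

Susceptible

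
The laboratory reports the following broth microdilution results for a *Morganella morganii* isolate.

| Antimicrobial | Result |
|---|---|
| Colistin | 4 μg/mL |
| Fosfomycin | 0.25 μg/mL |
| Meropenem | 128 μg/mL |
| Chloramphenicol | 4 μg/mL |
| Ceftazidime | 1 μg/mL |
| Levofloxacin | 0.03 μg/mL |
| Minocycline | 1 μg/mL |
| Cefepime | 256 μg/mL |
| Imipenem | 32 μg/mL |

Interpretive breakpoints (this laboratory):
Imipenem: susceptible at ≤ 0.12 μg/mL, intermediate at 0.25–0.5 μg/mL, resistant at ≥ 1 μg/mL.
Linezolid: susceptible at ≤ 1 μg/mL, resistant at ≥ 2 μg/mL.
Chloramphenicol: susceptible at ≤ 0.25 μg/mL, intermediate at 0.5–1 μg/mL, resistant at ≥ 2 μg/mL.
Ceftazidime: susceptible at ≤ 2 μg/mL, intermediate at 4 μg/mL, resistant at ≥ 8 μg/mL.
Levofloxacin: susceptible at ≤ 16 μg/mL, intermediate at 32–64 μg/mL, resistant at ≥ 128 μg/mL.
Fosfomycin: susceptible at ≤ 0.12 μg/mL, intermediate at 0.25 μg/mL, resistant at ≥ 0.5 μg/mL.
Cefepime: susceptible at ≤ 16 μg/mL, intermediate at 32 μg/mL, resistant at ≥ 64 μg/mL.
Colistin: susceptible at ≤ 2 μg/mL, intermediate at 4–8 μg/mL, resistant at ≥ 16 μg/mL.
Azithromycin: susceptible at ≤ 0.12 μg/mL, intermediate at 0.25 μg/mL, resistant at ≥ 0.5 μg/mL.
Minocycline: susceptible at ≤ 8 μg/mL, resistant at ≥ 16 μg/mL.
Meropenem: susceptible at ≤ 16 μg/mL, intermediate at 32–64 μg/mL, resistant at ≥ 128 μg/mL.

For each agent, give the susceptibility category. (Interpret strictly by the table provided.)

I, I, R, R, S, S, S, R, R

Colistin 4 μg/mL: in 4–8 μg/mL → I
Fosfomycin: 0.25 μg/mL is = 0.25 μg/mL → intermediate
Meropenem: 128 μg/mL is ≥ 128 μg/mL ⇒ Resistant
Chloramphenicol (4 μg/mL) ≥ 2 μg/mL → R
Ceftazidime (1 μg/mL) ≤ 2 μg/mL → susceptible
Levofloxacin: 0.03 μg/mL is ≤ 16 μg/mL ⇒ S
Minocycline: 1 μg/mL is ≤ 8 μg/mL — Susceptible
Cefepime 256 μg/mL: ≥ 64 μg/mL — R
Imipenem (32 μg/mL) ≥ 1 μg/mL — resistant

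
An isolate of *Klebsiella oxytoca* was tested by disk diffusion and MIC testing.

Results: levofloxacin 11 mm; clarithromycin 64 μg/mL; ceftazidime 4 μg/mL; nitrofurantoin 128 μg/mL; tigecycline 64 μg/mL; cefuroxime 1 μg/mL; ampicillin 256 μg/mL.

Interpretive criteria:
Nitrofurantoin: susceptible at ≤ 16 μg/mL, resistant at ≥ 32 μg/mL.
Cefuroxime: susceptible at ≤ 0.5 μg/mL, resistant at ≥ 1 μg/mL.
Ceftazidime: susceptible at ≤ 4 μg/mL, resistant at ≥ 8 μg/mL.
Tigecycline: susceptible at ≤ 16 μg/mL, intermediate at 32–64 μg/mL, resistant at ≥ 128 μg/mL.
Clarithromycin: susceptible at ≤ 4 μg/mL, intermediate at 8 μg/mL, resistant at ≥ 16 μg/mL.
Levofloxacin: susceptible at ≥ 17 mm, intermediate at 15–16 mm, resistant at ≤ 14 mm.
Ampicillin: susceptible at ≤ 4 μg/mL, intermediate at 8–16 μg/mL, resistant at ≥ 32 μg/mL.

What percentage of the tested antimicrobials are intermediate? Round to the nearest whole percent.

14%

Levofloxacin (11 mm) ≤ 14 mm → Resistant
Clarithromycin: 64 μg/mL is ≥ 16 μg/mL — R
Ceftazidime: 4 μg/mL is ≤ 4 μg/mL ⇒ Susceptible
Nitrofurantoin: 128 μg/mL is ≥ 32 μg/mL — R
Tigecycline (64 μg/mL) in 32–64 μg/mL → I
Cefuroxime: 1 μg/mL is ≥ 1 μg/mL — Resistant
Ampicillin 256 μg/mL: ≥ 32 μg/mL — R
Intermediate: 1/7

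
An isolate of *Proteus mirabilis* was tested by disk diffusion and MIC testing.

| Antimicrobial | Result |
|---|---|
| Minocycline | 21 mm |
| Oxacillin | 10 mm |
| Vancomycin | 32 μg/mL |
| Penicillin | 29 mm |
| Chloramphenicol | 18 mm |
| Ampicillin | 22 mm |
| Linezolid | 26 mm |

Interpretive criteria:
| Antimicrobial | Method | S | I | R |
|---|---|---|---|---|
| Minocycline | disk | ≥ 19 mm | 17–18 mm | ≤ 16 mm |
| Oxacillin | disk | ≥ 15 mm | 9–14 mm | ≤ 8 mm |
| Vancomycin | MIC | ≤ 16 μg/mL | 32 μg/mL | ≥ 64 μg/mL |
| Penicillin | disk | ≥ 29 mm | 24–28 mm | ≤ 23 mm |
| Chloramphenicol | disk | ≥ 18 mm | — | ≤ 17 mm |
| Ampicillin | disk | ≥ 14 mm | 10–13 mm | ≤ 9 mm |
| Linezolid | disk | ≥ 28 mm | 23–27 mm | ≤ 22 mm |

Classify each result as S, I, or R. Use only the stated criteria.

Minocycline 21 mm: ≥ 19 mm — Susceptible
Oxacillin 10 mm: in 9–14 mm — intermediate
Vancomycin: 32 μg/mL is = 32 μg/mL → intermediate
Penicillin (29 mm) ≥ 29 mm → susceptible
Chloramphenicol: 18 mm is ≥ 18 mm → susceptible
Ampicillin: 22 mm is ≥ 14 mm → susceptible
Linezolid: 26 mm is in 23–27 mm — intermediate

S, I, I, S, S, S, I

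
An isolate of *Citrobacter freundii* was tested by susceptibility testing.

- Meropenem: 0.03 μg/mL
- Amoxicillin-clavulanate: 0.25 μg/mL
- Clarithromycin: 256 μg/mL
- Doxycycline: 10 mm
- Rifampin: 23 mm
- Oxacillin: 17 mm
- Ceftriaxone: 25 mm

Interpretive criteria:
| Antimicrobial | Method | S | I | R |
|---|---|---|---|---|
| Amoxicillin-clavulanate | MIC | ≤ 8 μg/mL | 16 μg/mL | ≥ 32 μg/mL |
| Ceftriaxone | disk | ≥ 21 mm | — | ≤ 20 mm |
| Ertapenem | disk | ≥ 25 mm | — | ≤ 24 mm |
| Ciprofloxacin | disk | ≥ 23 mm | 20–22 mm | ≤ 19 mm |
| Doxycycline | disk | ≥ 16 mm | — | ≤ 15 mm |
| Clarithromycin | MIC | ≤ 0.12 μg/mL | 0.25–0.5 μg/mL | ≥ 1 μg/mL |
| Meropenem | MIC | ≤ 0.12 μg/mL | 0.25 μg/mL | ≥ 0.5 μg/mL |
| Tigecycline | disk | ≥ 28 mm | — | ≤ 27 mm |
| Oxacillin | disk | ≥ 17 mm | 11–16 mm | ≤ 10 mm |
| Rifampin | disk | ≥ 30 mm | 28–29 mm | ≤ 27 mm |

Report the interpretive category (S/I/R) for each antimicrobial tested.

S, S, R, R, R, S, S

Meropenem (0.03 μg/mL) ≤ 0.12 μg/mL ⇒ susceptible
Amoxicillin-clavulanate 0.25 μg/mL: ≤ 8 μg/mL ⇒ susceptible
Clarithromycin: 256 μg/mL is ≥ 1 μg/mL → Resistant
Doxycycline 10 mm: ≤ 15 mm → R
Rifampin (23 mm) ≤ 27 mm → Resistant
Oxacillin (17 mm) ≥ 17 mm ⇒ S
Ceftriaxone (25 mm) ≥ 21 mm ⇒ Susceptible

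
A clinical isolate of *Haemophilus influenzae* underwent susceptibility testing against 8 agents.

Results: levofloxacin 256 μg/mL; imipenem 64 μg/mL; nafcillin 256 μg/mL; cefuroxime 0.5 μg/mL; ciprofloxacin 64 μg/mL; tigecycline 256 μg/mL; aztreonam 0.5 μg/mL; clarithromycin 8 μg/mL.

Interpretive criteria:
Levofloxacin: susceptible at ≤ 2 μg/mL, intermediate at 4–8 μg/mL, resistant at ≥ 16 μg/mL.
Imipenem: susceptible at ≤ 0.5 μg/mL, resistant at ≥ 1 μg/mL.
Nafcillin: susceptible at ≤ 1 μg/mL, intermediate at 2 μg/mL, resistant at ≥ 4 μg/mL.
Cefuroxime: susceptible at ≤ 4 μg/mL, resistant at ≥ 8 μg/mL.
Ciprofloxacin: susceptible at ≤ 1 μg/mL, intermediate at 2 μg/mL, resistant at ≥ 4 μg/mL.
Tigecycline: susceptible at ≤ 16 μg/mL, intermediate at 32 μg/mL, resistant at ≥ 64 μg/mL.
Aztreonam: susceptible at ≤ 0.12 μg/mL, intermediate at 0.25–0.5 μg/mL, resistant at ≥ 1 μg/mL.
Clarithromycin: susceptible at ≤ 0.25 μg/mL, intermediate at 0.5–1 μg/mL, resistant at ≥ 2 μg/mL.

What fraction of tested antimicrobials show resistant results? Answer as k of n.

6 of 8

Levofloxacin (256 μg/mL) ≥ 16 μg/mL — resistant
Imipenem: 64 μg/mL is ≥ 1 μg/mL ⇒ Resistant
Nafcillin: 256 μg/mL is ≥ 4 μg/mL → resistant
Cefuroxime: 0.5 μg/mL is ≤ 4 μg/mL → S
Ciprofloxacin: 64 μg/mL is ≥ 4 μg/mL — resistant
Tigecycline (256 μg/mL) ≥ 64 μg/mL → R
Aztreonam (0.5 μg/mL) in 0.25–0.5 μg/mL — Intermediate
Clarithromycin: 8 μg/mL is ≥ 2 μg/mL ⇒ Resistant
Resistant: 6/8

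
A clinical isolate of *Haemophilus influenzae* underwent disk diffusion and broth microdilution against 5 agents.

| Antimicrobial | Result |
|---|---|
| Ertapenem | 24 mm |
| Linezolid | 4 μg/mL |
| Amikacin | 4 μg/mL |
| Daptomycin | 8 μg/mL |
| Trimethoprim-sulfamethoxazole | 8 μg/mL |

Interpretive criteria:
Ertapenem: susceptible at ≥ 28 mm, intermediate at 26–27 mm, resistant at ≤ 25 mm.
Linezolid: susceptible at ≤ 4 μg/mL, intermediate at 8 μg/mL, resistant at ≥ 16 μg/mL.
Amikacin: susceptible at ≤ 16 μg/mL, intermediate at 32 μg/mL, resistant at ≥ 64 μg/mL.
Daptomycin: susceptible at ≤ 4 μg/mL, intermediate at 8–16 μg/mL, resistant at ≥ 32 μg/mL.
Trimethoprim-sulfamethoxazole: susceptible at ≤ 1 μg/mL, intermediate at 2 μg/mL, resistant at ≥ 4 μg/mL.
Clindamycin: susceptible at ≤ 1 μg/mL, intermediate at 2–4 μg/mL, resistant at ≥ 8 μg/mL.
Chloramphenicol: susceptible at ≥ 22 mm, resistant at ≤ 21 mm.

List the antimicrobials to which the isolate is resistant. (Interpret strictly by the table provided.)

Ertapenem: 24 mm is ≤ 25 mm — Resistant
Linezolid (4 μg/mL) ≤ 4 μg/mL ⇒ susceptible
Amikacin (4 μg/mL) ≤ 16 μg/mL — susceptible
Daptomycin 8 μg/mL: in 8–16 μg/mL — Intermediate
Trimethoprim-sulfamethoxazole: 8 μg/mL is ≥ 4 μg/mL → resistant

ertapenem, trimethoprim-sulfamethoxazole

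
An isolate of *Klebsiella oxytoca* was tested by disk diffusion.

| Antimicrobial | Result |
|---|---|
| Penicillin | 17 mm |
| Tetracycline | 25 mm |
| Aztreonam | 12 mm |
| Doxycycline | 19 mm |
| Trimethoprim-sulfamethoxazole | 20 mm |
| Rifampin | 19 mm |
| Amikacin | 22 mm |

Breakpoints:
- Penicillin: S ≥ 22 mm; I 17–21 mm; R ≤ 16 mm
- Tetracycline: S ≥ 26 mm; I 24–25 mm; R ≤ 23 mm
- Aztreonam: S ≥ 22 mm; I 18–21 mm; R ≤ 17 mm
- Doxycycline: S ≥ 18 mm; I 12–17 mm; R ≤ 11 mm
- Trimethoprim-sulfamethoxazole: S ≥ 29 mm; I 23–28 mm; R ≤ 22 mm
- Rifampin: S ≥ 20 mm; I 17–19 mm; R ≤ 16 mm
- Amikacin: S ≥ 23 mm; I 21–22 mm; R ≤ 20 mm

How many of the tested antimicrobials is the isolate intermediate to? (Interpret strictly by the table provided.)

4

Penicillin: 17 mm is in 17–21 mm → Intermediate
Tetracycline 25 mm: in 24–25 mm → intermediate
Aztreonam (12 mm) ≤ 17 mm — resistant
Doxycycline: 19 mm is ≥ 18 mm — Susceptible
Trimethoprim-sulfamethoxazole (20 mm) ≤ 22 mm → resistant
Rifampin: 19 mm is in 17–19 mm → I
Amikacin (22 mm) in 21–22 mm — Intermediate
Intermediate: 4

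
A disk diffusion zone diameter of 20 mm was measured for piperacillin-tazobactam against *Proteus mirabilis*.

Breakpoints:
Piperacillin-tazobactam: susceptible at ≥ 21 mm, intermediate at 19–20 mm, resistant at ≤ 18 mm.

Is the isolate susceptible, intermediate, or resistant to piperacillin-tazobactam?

Piperacillin-tazobactam 20 mm: in 19–20 mm ⇒ intermediate

I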